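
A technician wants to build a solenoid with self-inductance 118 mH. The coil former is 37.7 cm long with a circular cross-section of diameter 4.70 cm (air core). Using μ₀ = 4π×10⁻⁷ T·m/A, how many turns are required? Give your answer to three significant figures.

A = π(d/2)² = π(2.350×10^-2 m)² = 1.7349×10^-3 m².
From L = μ₀N²A/ℓ, N = √(Lℓ / (μ₀A)).
N = √[(0.118)(0.377) / ((4π×10⁻⁷)×1.7349×10^-3)] = √(2.040×10^7) ≈ 4517.1.

N ≈ 4520 turns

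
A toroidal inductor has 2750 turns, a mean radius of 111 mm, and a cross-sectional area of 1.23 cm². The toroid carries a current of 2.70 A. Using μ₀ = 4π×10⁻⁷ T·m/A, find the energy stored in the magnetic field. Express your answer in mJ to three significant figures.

U ≈ 6.11 mJ

L = μ₀N²A/(2πR) = (4π×10⁻⁷)(2750)²(1.230×10^-4)/(2π×0.111) = 1.676×10^-3 H.
U = ½LI² = ½(1.676×10^-3)(2.70)² = 6.109×10^-3 J.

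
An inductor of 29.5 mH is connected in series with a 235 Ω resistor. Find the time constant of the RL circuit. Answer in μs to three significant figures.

τ = L/R = (2.950×10^-2 H)/(235 Ω) = 1.255×10^-4 s.

τ ≈ 126 μs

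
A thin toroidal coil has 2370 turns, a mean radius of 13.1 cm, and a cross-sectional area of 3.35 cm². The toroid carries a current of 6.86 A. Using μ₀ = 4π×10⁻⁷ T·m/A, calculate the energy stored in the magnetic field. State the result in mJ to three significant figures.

L = μ₀N²A/(2πR) = (4π×10⁻⁷)(2370)²(3.350×10^-4)/(2π×0.131) = 2.873×10^-3 H.
U = ½LI² = ½(2.873×10^-3)(6.86)² = 6.760×10^-2 J.

U ≈ 67.6 mJ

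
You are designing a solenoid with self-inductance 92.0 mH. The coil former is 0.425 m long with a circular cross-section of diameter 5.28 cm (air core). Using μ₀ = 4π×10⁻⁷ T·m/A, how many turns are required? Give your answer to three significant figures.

N ≈ 3770 turns

A = π(d/2)² = π(2.640×10^-2 m)² = 2.190×10^-3 m².
From L = μ₀N²A/ℓ, N = √(Lℓ / (μ₀A)).
N = √[(9.200×10^-2)(0.425) / ((4π×10⁻⁷)×2.190×10^-3)] = √(1.421×10^7) ≈ 3769.7.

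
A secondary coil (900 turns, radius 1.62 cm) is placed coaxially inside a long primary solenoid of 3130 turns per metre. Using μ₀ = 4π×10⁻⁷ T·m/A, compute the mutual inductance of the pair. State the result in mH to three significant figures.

M ≈ 2.92 mH

The outer solenoid produces a uniform field B₁ = μ₀n₁I₁ across the inner coil,
so the flux linkage is N₂Φ = N₂B₁A₂ = μ₀n₁N₂A₂·I₁, giving M = μ₀n₁N₂A₂.
A₂ = πr² = π(1.620×10^-2 m)² = 8.2448×10^-4 m².
M = (4π×10⁻⁷)(3130)(900)(8.2448×10^-4) = 2.919×10^-3 H.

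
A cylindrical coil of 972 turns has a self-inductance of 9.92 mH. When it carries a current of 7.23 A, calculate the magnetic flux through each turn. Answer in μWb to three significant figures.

From L = NΦ_B/I, the flux per turn is Φ_B = LI/N.
Φ_B = (9.920×10^-3 H)(7.23 A)/972 = 7.379×10^-5 Wb.

Φ_B ≈ 73.8 μWb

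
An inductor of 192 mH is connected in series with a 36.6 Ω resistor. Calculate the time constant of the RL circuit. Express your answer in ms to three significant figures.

τ ≈ 5.25 ms

τ = L/R = (0.192 H)/(36.6 Ω) = 5.246×10^-3 s.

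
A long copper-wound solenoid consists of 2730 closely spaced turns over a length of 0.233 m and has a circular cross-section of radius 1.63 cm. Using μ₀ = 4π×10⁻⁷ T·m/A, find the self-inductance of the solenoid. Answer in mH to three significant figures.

L ≈ 33.6 mH

A = πr² = π(1.630×10^-2 m)² = 8.347×10^-4 m².
For a long solenoid, L = μ₀N²A/ℓ.
L = (4π×10⁻⁷)(2730)²(8.347×10^-4)/(0.233 m) = 3.355×10^-2 H.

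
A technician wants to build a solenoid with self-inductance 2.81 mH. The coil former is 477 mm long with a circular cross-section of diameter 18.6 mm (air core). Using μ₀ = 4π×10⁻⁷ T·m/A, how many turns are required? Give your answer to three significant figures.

A = π(d/2)² = π(9.300×10^-3 m)² = 2.717×10^-4 m².
From L = μ₀N²A/ℓ, N = √(Lℓ / (μ₀A)).
N = √[(2.810×10^-3)(0.477) / ((4π×10⁻⁷)×2.717×10^-4)] = √(3.926×10^6) ≈ 1981.3.

N ≈ 1980 turns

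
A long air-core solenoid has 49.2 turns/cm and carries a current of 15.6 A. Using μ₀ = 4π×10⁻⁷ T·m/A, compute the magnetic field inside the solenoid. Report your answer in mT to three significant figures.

B ≈ 96.4 mT

Inside a long solenoid, B = μ₀nI.
B = (4π×10⁻⁷)(4.920×10^3 m⁻¹)(15.6 A) = 9.6449×10^-2 T.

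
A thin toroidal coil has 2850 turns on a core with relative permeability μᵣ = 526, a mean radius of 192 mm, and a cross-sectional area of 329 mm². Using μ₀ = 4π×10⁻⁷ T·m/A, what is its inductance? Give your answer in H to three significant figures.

For a thin toroid, L = μ₀μᵣN²A/(2πR).
L = (4π×10⁻⁷)(526)(2850)²(3.290×10^-4) / (2π×0.192 m) = 1.464 H.

L ≈ 1.46 H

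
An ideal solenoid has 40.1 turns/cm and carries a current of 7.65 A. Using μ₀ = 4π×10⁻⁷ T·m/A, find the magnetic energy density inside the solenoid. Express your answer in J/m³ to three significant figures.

u ≈ 591 J/m³

B = μ₀nI = (4π×10⁻⁷)(4.010×10^3)(7.65) = 3.8549×10^-2 T.
u = B²/(2μ₀) = (3.8549×10^-2)²/(2×4π×10⁻⁷) = 591.3 J/m³.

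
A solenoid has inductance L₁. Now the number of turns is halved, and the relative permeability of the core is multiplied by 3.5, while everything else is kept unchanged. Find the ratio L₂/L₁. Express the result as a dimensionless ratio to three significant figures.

For a solenoid, L ∝ μᵣN²A/ℓ.
L₂/L₁ = (0.5)^2 × (3.5) = 0.875.

L₂/L₁ = 0.875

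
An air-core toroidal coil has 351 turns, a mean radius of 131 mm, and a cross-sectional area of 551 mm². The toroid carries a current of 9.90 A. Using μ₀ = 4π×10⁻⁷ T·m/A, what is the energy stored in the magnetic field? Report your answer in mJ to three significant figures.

U ≈ 5.08 mJ

L = μ₀N²A/(2πR) = (4π×10⁻⁷)(351)²(5.510×10^-4)/(2π×0.131) = 1.036×10^-4 H.
U = ½LI² = ½(1.036×10^-4)(9.90)² = 5.079×10^-3 J.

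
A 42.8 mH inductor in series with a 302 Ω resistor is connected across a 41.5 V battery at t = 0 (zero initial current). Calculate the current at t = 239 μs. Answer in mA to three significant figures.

τ = L/R = 4.280×10^-2/302 = 1.417×10^-4 s; final current I_∞ = ε/R = 41.5/302 = 0.1374 A.
I(t) = I_∞(1 − e^(−t/τ)) with t/τ = 1.686.
I = (0.1374)(1 − e^(−1.686)) = 0.112 A.

I ≈ 112 mA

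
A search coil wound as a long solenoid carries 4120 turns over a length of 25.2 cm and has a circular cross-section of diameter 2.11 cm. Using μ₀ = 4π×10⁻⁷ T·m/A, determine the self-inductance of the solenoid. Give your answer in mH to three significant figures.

L ≈ 29.6 mH

A = π(d/2)² = π(1.055×10^-2 m)² = 3.497×10^-4 m².
For a long solenoid, L = μ₀N²A/ℓ.
L = (4π×10⁻⁷)(4120)²(3.497×10^-4)/(0.252 m) = 2.960×10^-2 H.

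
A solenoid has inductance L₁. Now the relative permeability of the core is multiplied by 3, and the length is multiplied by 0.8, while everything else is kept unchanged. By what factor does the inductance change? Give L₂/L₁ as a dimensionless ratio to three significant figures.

L₂/L₁ = 3.75

For a solenoid, L ∝ μᵣN²A/ℓ.
L₂/L₁ = (3) × (0.8)^-1 = 3.75.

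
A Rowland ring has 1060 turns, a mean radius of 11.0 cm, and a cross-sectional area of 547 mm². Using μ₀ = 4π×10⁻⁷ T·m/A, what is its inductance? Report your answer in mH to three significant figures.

For a thin toroid, L = μ₀N²A/(2πR).
L = (4π×10⁻⁷)(1060)²(5.470×10^-4) / (2π×0.11 m) = 1.117×10^-3 H.

L ≈ 1.12 mH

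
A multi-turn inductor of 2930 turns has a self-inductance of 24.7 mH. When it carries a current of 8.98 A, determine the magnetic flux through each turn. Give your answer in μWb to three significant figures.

From L = NΦ_B/I, the flux per turn is Φ_B = LI/N.
Φ_B = (2.470×10^-2 H)(8.98 A)/2930 = 7.570×10^-5 Wb.

Φ_B ≈ 75.7 μWb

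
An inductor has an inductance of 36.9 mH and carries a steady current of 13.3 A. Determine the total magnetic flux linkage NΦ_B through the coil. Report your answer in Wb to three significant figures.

NΦ_B ≈ 0.491 Wb

From L = NΦ_B/I, the flux linkage is NΦ_B = LI.
NΦ_B = (3.690×10^-2 H)(13.3 A) = 0.4908 Wb.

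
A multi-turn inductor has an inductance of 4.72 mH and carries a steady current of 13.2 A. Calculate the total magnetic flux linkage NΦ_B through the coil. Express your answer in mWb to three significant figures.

NΦ_B ≈ 62.3 mWb

From L = NΦ_B/I, the flux linkage is NΦ_B = LI.
NΦ_B = (4.720×10^-3 H)(13.2 A) = 6.230×10^-2 Wb.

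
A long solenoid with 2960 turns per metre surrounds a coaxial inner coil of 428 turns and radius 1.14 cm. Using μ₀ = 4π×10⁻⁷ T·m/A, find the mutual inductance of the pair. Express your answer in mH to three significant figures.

M ≈ 0.650 mH

The outer solenoid produces a uniform field B₁ = μ₀n₁I₁ across the inner coil,
so the flux linkage is N₂Φ = N₂B₁A₂ = μ₀n₁N₂A₂·I₁, giving M = μ₀n₁N₂A₂.
A₂ = πr² = π(1.140×10^-2 m)² = 4.083×10^-4 m².
M = (4π×10⁻⁷)(2960)(428)(4.083×10^-4) = 6.500×10^-4 H.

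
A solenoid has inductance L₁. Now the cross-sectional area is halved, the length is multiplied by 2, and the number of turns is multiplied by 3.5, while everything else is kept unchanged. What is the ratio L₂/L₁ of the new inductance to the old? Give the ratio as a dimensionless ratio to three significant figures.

For a solenoid, L ∝ μᵣN²A/ℓ.
L₂/L₁ = (0.5) × (2)^-1 × (3.5)^2 = 3.06.

L₂/L₁ = 3.06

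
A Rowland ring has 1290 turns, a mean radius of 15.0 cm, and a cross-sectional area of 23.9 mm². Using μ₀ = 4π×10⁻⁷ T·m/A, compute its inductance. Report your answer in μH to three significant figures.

For a thin toroid, L = μ₀N²A/(2πR).
L = (4π×10⁻⁷)(1290)²(2.390×10^-5) / (2π×0.15 m) = 5.303×10^-5 H.

L ≈ 53.0 μH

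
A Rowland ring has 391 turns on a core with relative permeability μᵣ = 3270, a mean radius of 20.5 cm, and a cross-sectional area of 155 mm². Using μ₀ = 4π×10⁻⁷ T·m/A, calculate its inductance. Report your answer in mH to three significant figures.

L ≈ 75.6 mH

For a thin toroid, L = μ₀μᵣN²A/(2πR).
L = (4π×10⁻⁷)(3270)(391)²(1.550×10^-4) / (2π×0.205 m) = 7.560×10^-2 H.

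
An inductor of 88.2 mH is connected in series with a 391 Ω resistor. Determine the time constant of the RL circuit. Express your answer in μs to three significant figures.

τ ≈ 226 μs

τ = L/R = (8.820×10^-2 H)/(391 Ω) = 2.256×10^-4 s.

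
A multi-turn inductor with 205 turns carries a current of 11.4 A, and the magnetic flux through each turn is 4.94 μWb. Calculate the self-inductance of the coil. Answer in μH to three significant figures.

Self-inductance is defined by L = NΦ_B/I (flux linkage over current).
L = (205)(4.940×10^-6 Wb)/(11.4 A) = 8.883×10^-5 H.

L ≈ 88.8 μH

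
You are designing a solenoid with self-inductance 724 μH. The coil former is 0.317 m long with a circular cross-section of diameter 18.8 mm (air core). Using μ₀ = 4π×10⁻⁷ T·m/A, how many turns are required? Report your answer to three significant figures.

N ≈ 811 turns

A = π(d/2)² = π(9.400×10^-3 m)² = 2.776×10^-4 m².
From L = μ₀N²A/ℓ, N = √(Lℓ / (μ₀A)).
N = √[(7.240×10^-4)(0.317) / ((4π×10⁻⁷)×2.776×10^-4)] = √(6.579×10^5) ≈ 811.1.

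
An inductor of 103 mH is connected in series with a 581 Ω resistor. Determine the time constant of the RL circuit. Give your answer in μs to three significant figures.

τ ≈ 177 μs

τ = L/R = (0.103 H)/(581 Ω) = 1.773×10^-4 s.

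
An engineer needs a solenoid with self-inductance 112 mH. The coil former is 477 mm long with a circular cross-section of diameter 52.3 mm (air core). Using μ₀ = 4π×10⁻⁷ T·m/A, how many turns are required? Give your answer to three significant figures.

N ≈ 4450 turns

A = π(d/2)² = π(2.615×10^-2 m)² = 2.148×10^-3 m².
From L = μ₀N²A/ℓ, N = √(Lℓ / (μ₀A)).
N = √[(0.112)(0.477) / ((4π×10⁻⁷)×2.148×10^-3)] = √(1.979×10^7) ≈ 4448.5.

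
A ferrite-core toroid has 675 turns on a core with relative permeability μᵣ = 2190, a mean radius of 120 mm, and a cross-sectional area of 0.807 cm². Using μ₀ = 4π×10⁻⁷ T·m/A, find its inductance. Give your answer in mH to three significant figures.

L ≈ 134 mH

For a thin toroid, L = μ₀μᵣN²A/(2πR).
L = (4π×10⁻⁷)(2190)(675)²(8.070×10^-5) / (2π×0.12 m) = 0.1342 H.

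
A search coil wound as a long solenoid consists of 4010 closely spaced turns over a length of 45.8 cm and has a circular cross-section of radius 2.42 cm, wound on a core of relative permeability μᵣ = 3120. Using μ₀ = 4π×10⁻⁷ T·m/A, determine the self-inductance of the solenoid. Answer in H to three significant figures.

L ≈ 253 H

A = πr² = π(2.420×10^-2 m)² = 1.840×10^-3 m².
For a long solenoid, L = μ₀μᵣN²A/ℓ.
L = (4π×10⁻⁷)(3120)(4010)²(1.840×10^-3)/(0.458 m) = 253.3 H.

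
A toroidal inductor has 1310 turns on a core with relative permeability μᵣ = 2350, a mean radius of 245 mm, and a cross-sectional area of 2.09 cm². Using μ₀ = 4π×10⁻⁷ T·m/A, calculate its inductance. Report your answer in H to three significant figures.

L ≈ 0.688 H

For a thin toroid, L = μ₀μᵣN²A/(2πR).
L = (4π×10⁻⁷)(2350)(1310)²(2.090×10^-4) / (2π×0.245 m) = 0.6881 H.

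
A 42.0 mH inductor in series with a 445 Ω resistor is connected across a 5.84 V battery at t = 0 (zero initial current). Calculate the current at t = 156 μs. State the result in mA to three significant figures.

I ≈ 10.6 mA

τ = L/R = 4.200×10^-2/445 = 9.438×10^-5 s; final current I_∞ = ε/R = 5.84/445 = 1.312×10^-2 A.
I(t) = I_∞(1 − e^(−t/τ)) with t/τ = 1.653.
I = (1.312×10^-2)(1 − e^(−1.653)) = 1.061×10^-2 A.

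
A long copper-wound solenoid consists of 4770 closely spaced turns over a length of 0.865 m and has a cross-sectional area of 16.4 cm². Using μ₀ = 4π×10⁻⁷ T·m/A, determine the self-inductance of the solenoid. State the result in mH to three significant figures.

A = 16.4 cm² = 1.640×10^-3 m².
For a long solenoid, L = μ₀N²A/ℓ.
L = (4π×10⁻⁷)(4770)²(1.640×10^-3)/(0.865 m) = 5.421×10^-2 H.

L ≈ 54.2 mH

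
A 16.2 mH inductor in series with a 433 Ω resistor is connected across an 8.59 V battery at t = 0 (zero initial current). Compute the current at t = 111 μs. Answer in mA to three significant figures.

I ≈ 18.8 mA

τ = L/R = 1.620×10^-2/433 = 3.741×10^-5 s; final current I_∞ = ε/R = 8.59/433 = 1.984×10^-2 A.
I(t) = I_∞(1 − e^(−t/τ)) with t/τ = 2.967.
I = (1.984×10^-2)(1 − e^(−2.967)) = 1.882×10^-2 A.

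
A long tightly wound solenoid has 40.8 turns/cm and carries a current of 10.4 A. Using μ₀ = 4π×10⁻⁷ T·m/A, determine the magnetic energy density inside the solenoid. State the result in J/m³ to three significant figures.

B = μ₀nI = (4π×10⁻⁷)(4.080×10^3)(10.4) = 5.332×10^-2 T.
u = B²/(2μ₀) = (5.332×10^-2)²/(2×4π×10⁻⁷) = 1.131×10^3 J/m³.

u ≈ 1130 J/m³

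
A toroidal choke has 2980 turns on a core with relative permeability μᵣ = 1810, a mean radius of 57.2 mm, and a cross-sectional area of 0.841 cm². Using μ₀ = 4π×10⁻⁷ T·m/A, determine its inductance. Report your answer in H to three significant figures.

For a thin toroid, L = μ₀μᵣN²A/(2πR).
L = (4π×10⁻⁷)(1810)(2980)²(8.410×10^-5) / (2π×5.720×10^-2 m) = 4.727 H.

L ≈ 4.73 H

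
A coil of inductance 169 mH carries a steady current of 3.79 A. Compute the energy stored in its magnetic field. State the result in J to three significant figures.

U ≈ 1.21 J

Stored magnetic energy: U = ½LI².
U = ½(0.169 H)(3.79 A)² = 1.214 J.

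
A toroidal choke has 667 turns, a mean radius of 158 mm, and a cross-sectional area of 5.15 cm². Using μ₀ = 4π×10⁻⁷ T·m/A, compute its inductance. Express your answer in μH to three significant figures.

L ≈ 290 μH

For a thin toroid, L = μ₀N²A/(2πR).
L = (4π×10⁻⁷)(667)²(5.150×10^-4) / (2π×0.158 m) = 2.900×10^-4 H.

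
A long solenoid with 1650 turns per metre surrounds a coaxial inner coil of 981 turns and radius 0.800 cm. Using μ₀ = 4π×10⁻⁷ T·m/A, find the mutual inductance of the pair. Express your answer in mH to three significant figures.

The outer solenoid produces a uniform field B₁ = μ₀n₁I₁ across the inner coil,
so the flux linkage is N₂Φ = N₂B₁A₂ = μ₀n₁N₂A₂·I₁, giving M = μ₀n₁N₂A₂.
A₂ = πr² = π(8.000×10^-3 m)² = 2.011×10^-4 m².
M = (4π×10⁻⁷)(1650)(981)(2.011×10^-4) = 4.090×10^-4 H.

M ≈ 0.409 mH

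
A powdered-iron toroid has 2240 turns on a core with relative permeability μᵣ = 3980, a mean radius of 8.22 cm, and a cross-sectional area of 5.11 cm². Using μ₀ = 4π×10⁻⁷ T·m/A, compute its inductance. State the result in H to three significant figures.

L ≈ 24.8 H

For a thin toroid, L = μ₀μᵣN²A/(2πR).
L = (4π×10⁻⁷)(3980)(2240)²(5.110×10^-4) / (2π×8.220×10^-2 m) = 24.83 H.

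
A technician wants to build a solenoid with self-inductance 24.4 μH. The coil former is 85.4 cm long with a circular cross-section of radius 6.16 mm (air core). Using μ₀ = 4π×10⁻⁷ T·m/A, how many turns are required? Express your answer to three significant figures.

N ≈ 373 turns

A = πr² = π(6.160×10^-3 m)² = 1.192×10^-4 m².
From L = μ₀N²A/ℓ, N = √(Lℓ / (μ₀A)).
N = √[(2.440×10^-5)(0.854) / ((4π×10⁻⁷)×1.192×10^-4)] = √(1.391×10^5) ≈ 373.0.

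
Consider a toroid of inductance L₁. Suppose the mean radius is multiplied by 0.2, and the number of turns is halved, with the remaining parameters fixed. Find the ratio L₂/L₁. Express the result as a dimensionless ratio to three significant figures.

L₂/L₁ = 1.25

For a toroid, L ∝ μᵣN²A/R.
L₂/L₁ = (0.2)^-1 × (0.5)^2 = 1.25.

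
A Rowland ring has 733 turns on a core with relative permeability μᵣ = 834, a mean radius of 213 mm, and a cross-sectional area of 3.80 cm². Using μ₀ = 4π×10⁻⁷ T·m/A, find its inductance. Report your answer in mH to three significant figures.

For a thin toroid, L = μ₀μᵣN²A/(2πR).
L = (4π×10⁻⁷)(834)(733)²(3.800×10^-4) / (2π×0.213 m) = 0.1599 H.

L ≈ 160 mH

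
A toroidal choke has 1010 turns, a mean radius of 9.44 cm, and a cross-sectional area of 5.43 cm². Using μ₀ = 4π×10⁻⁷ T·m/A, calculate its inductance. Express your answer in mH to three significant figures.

L ≈ 1.17 mH

For a thin toroid, L = μ₀N²A/(2πR).
L = (4π×10⁻⁷)(1010)²(5.430×10^-4) / (2π×9.440×10^-2 m) = 1.174×10^-3 H.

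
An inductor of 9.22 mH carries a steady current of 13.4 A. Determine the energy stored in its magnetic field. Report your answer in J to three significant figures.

Stored magnetic energy: U = ½LI².
U = ½(9.220×10^-3 H)(13.4 A)² = 0.8278 J.

U ≈ 0.828 J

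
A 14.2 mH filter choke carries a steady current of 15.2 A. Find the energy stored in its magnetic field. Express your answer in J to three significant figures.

Stored magnetic energy: U = ½LI².
U = ½(1.420×10^-2 H)(15.2 A)² = 1.64 J.

U ≈ 1.64 J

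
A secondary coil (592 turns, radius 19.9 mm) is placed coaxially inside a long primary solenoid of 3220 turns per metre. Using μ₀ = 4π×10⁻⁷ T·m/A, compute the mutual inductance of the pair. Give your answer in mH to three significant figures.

M ≈ 2.98 mH

The outer solenoid produces a uniform field B₁ = μ₀n₁I₁ across the inner coil,
so the flux linkage is N₂Φ = N₂B₁A₂ = μ₀n₁N₂A₂·I₁, giving M = μ₀n₁N₂A₂.
A₂ = πr² = π(1.990×10^-2 m)² = 1.244×10^-3 m².
M = (4π×10⁻⁷)(3220)(592)(1.244×10^-3) = 2.980×10^-3 H.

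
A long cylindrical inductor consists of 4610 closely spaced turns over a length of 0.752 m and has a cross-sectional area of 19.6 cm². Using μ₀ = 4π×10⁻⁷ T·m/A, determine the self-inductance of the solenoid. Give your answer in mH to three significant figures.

L ≈ 69.6 mH

A = 19.6 cm² = 1.960×10^-3 m².
For a long solenoid, L = μ₀N²A/ℓ.
L = (4π×10⁻⁷)(4610)²(1.960×10^-3)/(0.752 m) = 6.961×10^-2 H.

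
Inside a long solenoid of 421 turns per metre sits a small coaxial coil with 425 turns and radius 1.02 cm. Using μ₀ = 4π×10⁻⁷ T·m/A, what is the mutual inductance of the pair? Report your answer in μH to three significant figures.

The outer solenoid produces a uniform field B₁ = μ₀n₁I₁ across the inner coil,
so the flux linkage is N₂Φ = N₂B₁A₂ = μ₀n₁N₂A₂·I₁, giving M = μ₀n₁N₂A₂.
A₂ = πr² = π(1.020×10^-2 m)² = 3.269×10^-4 m².
M = (4π×10⁻⁷)(421)(425)(3.269×10^-4) = 7.349×10^-5 H.

M ≈ 73.5 μH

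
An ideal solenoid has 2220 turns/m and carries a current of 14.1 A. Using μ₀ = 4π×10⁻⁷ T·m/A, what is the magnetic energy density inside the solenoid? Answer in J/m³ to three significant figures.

B = μ₀nI = (4π×10⁻⁷)(2.220×10^3)(14.1) = 3.934×10^-2 T.
u = B²/(2μ₀) = (3.934×10^-2)²/(2×4π×10⁻⁷) = 615.6 J/m³.

u ≈ 616 J/m³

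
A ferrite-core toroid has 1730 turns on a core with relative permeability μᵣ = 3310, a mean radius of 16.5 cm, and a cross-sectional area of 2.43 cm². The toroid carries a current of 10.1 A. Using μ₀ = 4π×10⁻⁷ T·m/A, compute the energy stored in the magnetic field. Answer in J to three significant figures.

U ≈ 149 J

L = μ₀μᵣN²A/(2πR) = (4π×10⁻⁷)(3310)(1730)²(2.430×10^-4)/(2π×0.165) = 2.918 H.
U = ½LI² = ½(2.918)(10.1)² = 148.8 J.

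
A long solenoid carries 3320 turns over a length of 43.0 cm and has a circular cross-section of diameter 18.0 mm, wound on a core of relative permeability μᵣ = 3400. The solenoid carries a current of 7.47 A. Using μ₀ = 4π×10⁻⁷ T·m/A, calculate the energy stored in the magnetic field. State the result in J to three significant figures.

U ≈ 778 J

A = π(d/2)² = π(9.000×10^-3 m)² = 2.5447×10^-4 m².
L = μ₀μᵣN²A/ℓ = (4π×10⁻⁷)(3400)(3320)²(2.5447×10^-4)/(0.43) = 27.87 H.
U = ½LI² = ½(27.87)(7.47)² = 777.6 J.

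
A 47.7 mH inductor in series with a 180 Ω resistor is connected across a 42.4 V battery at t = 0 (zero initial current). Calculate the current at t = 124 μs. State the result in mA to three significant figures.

τ = L/R = 4.770×10^-2/180 = 2.650×10^-4 s; final current I_∞ = ε/R = 42.4/180 = 0.2356 A.
I(t) = I_∞(1 − e^(−t/τ)) with t/τ = 0.468.
I = (0.2356)(1 − e^(−0.468)) = 8.803×10^-2 A.

I ≈ 88.0 mA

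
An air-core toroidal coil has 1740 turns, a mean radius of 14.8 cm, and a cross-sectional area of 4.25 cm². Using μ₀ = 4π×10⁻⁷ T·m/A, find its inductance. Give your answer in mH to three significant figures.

L ≈ 1.74 mH

For a thin toroid, L = μ₀N²A/(2πR).
L = (4π×10⁻⁷)(1740)²(4.250×10^-4) / (2π×0.148 m) = 1.739×10^-3 H.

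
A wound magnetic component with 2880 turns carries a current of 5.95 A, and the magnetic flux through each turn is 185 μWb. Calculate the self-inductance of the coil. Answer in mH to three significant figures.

L ≈ 89.5 mH

Self-inductance is defined by L = NΦ_B/I (flux linkage over current).
L = (2880)(1.850×10^-4 Wb)/(5.95 A) = 8.9546×10^-2 H.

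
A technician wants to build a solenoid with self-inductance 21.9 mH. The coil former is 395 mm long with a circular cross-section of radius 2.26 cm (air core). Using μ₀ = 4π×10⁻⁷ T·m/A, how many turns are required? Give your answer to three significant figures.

A = πr² = π(2.260×10^-2 m)² = 1.6046×10^-3 m².
From L = μ₀N²A/ℓ, N = √(Lℓ / (μ₀A)).
N = √[(2.190×10^-2)(0.395) / ((4π×10⁻⁷)×1.6046×10^-3)] = √(4.290×10^6) ≈ 2071.2.

N ≈ 2070 turns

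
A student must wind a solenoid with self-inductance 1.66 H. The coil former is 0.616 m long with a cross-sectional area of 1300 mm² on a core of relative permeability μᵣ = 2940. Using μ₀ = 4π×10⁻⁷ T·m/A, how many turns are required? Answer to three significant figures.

A = 1300 mm² = 1.300×10^-3 m².
From L = μ₀μᵣN²A/ℓ, N = √(Lℓ / (μ₀μᵣA)).
N = √[(1.66)(0.616) / ((4π×10⁻⁷)(2940)×1.300×10^-3)] = √(2.129×10^5) ≈ 461.4.

N ≈ 461 turns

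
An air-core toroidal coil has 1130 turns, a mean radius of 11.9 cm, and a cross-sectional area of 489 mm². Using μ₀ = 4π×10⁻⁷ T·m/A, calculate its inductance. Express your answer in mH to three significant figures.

For a thin toroid, L = μ₀N²A/(2πR).
L = (4π×10⁻⁷)(1130)²(4.890×10^-4) / (2π×0.119 m) = 1.049×10^-3 H.

L ≈ 1.05 mH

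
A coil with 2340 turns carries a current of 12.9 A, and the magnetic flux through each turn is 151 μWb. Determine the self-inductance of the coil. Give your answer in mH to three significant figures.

Self-inductance is defined by L = NΦ_B/I (flux linkage over current).
L = (2340)(1.510×10^-4 Wb)/(12.9 A) = 2.739×10^-2 H.

L ≈ 27.4 mH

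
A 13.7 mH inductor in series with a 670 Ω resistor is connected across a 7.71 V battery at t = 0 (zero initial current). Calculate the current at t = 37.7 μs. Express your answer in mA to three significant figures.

I ≈ 9.69 mA

τ = L/R = 1.370×10^-2/670 = 2.0448×10^-5 s; final current I_∞ = ε/R = 7.71/670 = 1.151×10^-2 A.
I(t) = I_∞(1 − e^(−t/τ)) with t/τ = 1.844.
I = (1.151×10^-2)(1 − e^(−1.844)) = 9.687×10^-3 A.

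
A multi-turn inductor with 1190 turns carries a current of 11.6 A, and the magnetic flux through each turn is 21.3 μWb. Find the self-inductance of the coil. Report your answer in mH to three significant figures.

L ≈ 2.19 mH

Self-inductance is defined by L = NΦ_B/I (flux linkage over current).
L = (1190)(2.130×10^-5 Wb)/(11.6 A) = 2.185×10^-3 H.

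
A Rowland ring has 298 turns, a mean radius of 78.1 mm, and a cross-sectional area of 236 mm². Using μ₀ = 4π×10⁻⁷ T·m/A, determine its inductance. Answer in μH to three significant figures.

L ≈ 53.7 μH

For a thin toroid, L = μ₀N²A/(2πR).
L = (4π×10⁻⁷)(298)²(2.360×10^-4) / (2π×7.810×10^-2 m) = 5.367×10^-5 H.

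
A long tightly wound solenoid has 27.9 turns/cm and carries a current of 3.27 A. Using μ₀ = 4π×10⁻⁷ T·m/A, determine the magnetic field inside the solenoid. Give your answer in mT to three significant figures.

Inside a long solenoid, B = μ₀nI.
B = (4π×10⁻⁷)(2.790×10^3 m⁻¹)(3.27 A) = 1.146×10^-2 T.

B ≈ 11.5 mT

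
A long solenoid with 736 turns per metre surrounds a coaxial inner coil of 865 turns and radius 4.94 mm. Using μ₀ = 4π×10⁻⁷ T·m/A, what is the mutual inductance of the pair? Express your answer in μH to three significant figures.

M ≈ 61.3 μH

The outer solenoid produces a uniform field B₁ = μ₀n₁I₁ across the inner coil,
so the flux linkage is N₂Φ = N₂B₁A₂ = μ₀n₁N₂A₂·I₁, giving M = μ₀n₁N₂A₂.
A₂ = πr² = π(4.940×10^-3 m)² = 7.667×10^-5 m².
M = (4π×10⁻⁷)(736)(865)(7.667×10^-5) = 6.133×10^-5 H.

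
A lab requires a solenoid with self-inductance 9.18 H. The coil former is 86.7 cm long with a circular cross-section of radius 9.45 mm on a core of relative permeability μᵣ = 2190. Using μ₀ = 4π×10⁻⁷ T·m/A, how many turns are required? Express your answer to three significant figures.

N ≈ 3210 turns

A = πr² = π(9.450×10^-3 m)² = 2.806×10^-4 m².
From L = μ₀μᵣN²A/ℓ, N = √(Lℓ / (μ₀μᵣA)).
N = √[(9.18)(0.867) / ((4π×10⁻⁷)(2190)×2.806×10^-4)] = √(1.031×10^7) ≈ 3210.7.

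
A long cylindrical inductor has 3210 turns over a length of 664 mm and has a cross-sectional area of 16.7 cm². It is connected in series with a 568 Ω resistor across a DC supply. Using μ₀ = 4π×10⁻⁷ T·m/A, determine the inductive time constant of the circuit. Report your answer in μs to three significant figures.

A = 16.7 cm² = 1.670×10^-3 m².
L = μ₀N²A/ℓ = (4π×10⁻⁷)(3210)²(1.670×10^-3)/(0.664) = 3.257×10^-2 H.
τ = L/R = (3.257×10^-2)/(568) = 5.734×10^-5 s.

τ ≈ 57.3 μs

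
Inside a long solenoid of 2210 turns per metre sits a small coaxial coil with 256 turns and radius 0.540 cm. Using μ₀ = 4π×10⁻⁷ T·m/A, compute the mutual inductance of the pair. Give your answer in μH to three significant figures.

The outer solenoid produces a uniform field B₁ = μ₀n₁I₁ across the inner coil,
so the flux linkage is N₂Φ = N₂B₁A₂ = μ₀n₁N₂A₂·I₁, giving M = μ₀n₁N₂A₂.
A₂ = πr² = π(5.400×10^-3 m)² = 9.161×10^-5 m².
M = (4π×10⁻⁷)(2210)(256)(9.161×10^-5) = 6.513×10^-5 H.

M ≈ 65.1 μH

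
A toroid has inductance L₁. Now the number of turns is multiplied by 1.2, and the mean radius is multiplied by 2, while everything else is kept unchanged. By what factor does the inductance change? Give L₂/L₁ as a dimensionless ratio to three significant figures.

For a toroid, L ∝ μᵣN²A/R.
L₂/L₁ = (1.2)^2 × (2)^-1 = 0.720.

L₂/L₁ = 0.720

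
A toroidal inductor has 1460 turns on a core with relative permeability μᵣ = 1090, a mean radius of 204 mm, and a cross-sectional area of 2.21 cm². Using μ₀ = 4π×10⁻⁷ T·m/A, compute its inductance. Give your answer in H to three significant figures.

For a thin toroid, L = μ₀μᵣN²A/(2πR).
L = (4π×10⁻⁷)(1090)(1460)²(2.210×10^-4) / (2π×0.204 m) = 0.5034 H.

L ≈ 0.503 H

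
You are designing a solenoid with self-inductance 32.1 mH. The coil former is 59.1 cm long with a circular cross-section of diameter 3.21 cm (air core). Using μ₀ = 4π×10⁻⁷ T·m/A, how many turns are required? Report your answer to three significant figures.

N ≈ 4320 turns

A = π(d/2)² = π(1.605×10^-2 m)² = 8.093×10^-4 m².
From L = μ₀N²A/ℓ, N = √(Lℓ / (μ₀A)).
N = √[(3.210×10^-2)(0.591) / ((4π×10⁻⁷)×8.093×10^-4)] = √(1.865×10^7) ≈ 4319.1.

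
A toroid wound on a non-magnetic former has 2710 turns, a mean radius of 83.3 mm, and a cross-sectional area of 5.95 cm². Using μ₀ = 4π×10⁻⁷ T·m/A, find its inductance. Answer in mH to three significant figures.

L ≈ 10.5 mH

For a thin toroid, L = μ₀N²A/(2πR).
L = (4π×10⁻⁷)(2710)²(5.950×10^-4) / (2π×8.330×10^-2 m) = 1.049×10^-2 H.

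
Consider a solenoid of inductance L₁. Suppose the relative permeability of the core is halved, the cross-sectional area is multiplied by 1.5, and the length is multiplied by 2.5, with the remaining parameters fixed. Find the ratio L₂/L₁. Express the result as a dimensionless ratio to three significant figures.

L₂/L₁ = 0.300

For a solenoid, L ∝ μᵣN²A/ℓ.
L₂/L₁ = (0.5) × (1.5) × (2.5)^-1 = 0.300.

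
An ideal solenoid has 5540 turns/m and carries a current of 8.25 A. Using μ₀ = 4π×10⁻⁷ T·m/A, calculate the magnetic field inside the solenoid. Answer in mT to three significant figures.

B ≈ 57.4 mT

Inside a long solenoid, B = μ₀nI.
B = (4π×10⁻⁷)(5.540×10^3 m⁻¹)(8.25 A) = 5.743×10^-2 T.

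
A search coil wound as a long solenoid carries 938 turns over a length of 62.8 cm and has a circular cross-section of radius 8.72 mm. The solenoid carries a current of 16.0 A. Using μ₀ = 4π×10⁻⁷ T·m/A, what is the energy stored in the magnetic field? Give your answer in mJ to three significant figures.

U ≈ 53.8 mJ

A = πr² = π(8.720×10^-3 m)² = 2.389×10^-4 m².
L = μ₀N²A/ℓ = (4π×10⁻⁷)(938)²(2.389×10^-4)/(0.628) = 4.206×10^-4 H.
U = ½LI² = ½(4.206×10^-4)(16.0)² = 5.383×10^-2 J.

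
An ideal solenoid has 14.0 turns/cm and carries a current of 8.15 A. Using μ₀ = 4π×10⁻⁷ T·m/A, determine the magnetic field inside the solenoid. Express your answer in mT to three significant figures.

Inside a long solenoid, B = μ₀nI.
B = (4π×10⁻⁷)(1.400×10^3 m⁻¹)(8.15 A) = 1.434×10^-2 T.

B ≈ 14.3 mT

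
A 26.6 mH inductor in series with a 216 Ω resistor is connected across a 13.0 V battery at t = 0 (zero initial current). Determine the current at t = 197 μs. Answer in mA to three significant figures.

I ≈ 48.0 mA

τ = L/R = 2.660×10^-2/216 = 1.231×10^-4 s; final current I_∞ = ε/R = 13.0/216 = 6.019×10^-2 A.
I(t) = I_∞(1 − e^(−t/τ)) with t/τ = 1.600.
I = (6.019×10^-2)(1 − e^(−1.600)) = 4.803×10^-2 A.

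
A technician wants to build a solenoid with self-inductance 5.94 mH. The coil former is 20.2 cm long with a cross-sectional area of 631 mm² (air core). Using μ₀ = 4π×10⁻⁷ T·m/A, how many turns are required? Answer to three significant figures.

N ≈ 1230 turns

A = 631 mm² = 6.310×10^-4 m².
From L = μ₀N²A/ℓ, N = √(Lℓ / (μ₀A)).
N = √[(5.940×10^-3)(0.202) / ((4π×10⁻⁷)×6.310×10^-4)] = √(1.513×10^6) ≈ 1230.1.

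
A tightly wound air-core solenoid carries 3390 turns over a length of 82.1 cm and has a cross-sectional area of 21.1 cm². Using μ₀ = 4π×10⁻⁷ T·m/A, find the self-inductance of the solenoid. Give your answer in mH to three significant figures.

L ≈ 37.1 mH

A = 21.1 cm² = 2.110×10^-3 m².
For a long solenoid, L = μ₀N²A/ℓ.
L = (4π×10⁻⁷)(3390)²(2.110×10^-3)/(0.821 m) = 3.711×10^-2 H.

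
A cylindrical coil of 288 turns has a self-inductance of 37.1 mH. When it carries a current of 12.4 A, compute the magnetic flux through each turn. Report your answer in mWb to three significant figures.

From L = NΦ_B/I, the flux per turn is Φ_B = LI/N.
Φ_B = (3.710×10^-2 H)(12.4 A)/288 = 1.597×10^-3 Wb.

Φ_B ≈ 1.60 mWb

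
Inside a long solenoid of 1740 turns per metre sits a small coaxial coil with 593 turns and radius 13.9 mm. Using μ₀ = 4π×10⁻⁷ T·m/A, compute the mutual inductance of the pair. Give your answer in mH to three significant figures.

The outer solenoid produces a uniform field B₁ = μ₀n₁I₁ across the inner coil,
so the flux linkage is N₂Φ = N₂B₁A₂ = μ₀n₁N₂A₂·I₁, giving M = μ₀n₁N₂A₂.
A₂ = πr² = π(1.390×10^-2 m)² = 6.070×10^-4 m².
M = (4π×10⁻⁷)(1740)(593)(6.070×10^-4) = 7.870×10^-4 H.

M ≈ 0.787 mH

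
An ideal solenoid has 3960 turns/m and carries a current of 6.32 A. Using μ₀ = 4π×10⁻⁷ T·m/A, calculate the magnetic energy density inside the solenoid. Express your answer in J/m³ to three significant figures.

u ≈ 394 J/m³

B = μ₀nI = (4π×10⁻⁷)(3.960×10^3)(6.32) = 3.145×10^-2 T.
u = B²/(2μ₀) = (3.145×10^-2)²/(2×4π×10⁻⁷) = 393.6 J/m³.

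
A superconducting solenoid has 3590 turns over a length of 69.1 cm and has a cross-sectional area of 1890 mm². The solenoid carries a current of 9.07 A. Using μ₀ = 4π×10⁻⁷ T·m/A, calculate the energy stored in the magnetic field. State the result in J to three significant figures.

U ≈ 1.82 J

A = 1890 mm² = 1.890×10^-3 m².
L = μ₀N²A/ℓ = (4π×10⁻⁷)(3590)²(1.890×10^-3)/(0.691) = 4.430×10^-2 H.
U = ½LI² = ½(4.430×10^-2)(9.07)² = 1.822 J.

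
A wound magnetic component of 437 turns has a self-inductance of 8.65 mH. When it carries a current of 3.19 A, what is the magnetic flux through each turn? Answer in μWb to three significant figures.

From L = NΦ_B/I, the flux per turn is Φ_B = LI/N.
Φ_B = (8.650×10^-3 H)(3.19 A)/437 = 6.314×10^-5 Wb.

Φ_B ≈ 63.1 μWb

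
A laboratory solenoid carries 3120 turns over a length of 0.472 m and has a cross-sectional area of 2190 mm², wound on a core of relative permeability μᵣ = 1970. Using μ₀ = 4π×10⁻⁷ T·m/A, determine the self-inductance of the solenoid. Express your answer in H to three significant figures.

A = 2190 mm² = 2.190×10^-3 m².
For a long solenoid, L = μ₀μᵣN²A/ℓ.
L = (4π×10⁻⁷)(1970)(3120)²(2.190×10^-3)/(0.472 m) = 111.8 H.

L ≈ 112 H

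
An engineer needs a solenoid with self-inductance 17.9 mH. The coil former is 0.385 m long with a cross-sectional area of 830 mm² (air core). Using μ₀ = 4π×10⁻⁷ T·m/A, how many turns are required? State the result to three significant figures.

N ≈ 2570 turns

A = 830 mm² = 8.300×10^-4 m².
From L = μ₀N²A/ℓ, N = √(Lℓ / (μ₀A)).
N = √[(1.790×10^-2)(0.385) / ((4π×10⁻⁷)×8.300×10^-4)] = √(6.607×10^6) ≈ 2570.5.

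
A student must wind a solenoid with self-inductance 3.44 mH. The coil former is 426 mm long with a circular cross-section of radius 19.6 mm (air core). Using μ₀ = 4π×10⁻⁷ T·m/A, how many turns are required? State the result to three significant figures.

N ≈ 983 turns

A = πr² = π(1.960×10^-2 m)² = 1.207×10^-3 m².
From L = μ₀N²A/ℓ, N = √(Lℓ / (μ₀A)).
N = √[(3.440×10^-3)(0.426) / ((4π×10⁻⁷)×1.207×10^-3)] = √(9.663×10^5) ≈ 983.0.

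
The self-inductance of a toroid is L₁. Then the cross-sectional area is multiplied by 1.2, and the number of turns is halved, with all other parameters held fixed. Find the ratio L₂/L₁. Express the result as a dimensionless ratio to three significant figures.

For a toroid, L ∝ μᵣN²A/R.
L₂/L₁ = (1.2) × (0.5)^2 = 0.300.

L₂/L₁ = 0.300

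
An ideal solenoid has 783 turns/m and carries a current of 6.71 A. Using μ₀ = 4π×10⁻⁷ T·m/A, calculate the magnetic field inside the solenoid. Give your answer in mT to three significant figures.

B ≈ 6.60 mT

Inside a long solenoid, B = μ₀nI.
B = (4π×10⁻⁷)(783 m⁻¹)(6.71 A) = 6.602×10^-3 T.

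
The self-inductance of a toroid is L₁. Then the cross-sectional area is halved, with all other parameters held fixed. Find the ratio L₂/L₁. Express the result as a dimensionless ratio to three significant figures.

For a toroid, L ∝ μᵣN²A/R.
L₂/L₁ = (0.5) = 0.500.

L₂/L₁ = 0.500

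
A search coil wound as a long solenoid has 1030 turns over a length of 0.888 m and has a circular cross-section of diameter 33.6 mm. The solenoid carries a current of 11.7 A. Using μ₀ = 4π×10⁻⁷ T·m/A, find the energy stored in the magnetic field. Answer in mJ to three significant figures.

U ≈ 91.1 mJ

A = π(d/2)² = π(1.680×10^-2 m)² = 8.867×10^-4 m².
L = μ₀N²A/ℓ = (4π×10⁻⁷)(1030)²(8.867×10^-4)/(0.888) = 1.331×10^-3 H.
U = ½LI² = ½(1.331×10^-3)(11.7)² = 9.111×10^-2 J.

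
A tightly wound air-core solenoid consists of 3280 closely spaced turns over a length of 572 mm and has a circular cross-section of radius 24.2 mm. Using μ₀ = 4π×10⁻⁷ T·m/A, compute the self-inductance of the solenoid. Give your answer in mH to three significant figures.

A = πr² = π(2.420×10^-2 m)² = 1.840×10^-3 m².
For a long solenoid, L = μ₀N²A/ℓ.
L = (4π×10⁻⁷)(3280)²(1.840×10^-3)/(0.572 m) = 4.349×10^-2 H.

L ≈ 43.5 mH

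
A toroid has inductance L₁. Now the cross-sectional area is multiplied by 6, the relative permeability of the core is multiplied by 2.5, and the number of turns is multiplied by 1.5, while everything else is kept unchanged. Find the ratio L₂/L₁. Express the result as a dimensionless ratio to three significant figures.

L₂/L₁ = 33.8

For a toroid, L ∝ μᵣN²A/R.
L₂/L₁ = (6) × (2.5) × (1.5)^2 = 33.8.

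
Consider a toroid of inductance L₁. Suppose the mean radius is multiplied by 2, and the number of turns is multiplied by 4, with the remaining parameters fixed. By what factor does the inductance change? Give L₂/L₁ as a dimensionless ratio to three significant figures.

L₂/L₁ = 8.00

For a toroid, L ∝ μᵣN²A/R.
L₂/L₁ = (2)^-1 × (4)^2 = 8.00.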